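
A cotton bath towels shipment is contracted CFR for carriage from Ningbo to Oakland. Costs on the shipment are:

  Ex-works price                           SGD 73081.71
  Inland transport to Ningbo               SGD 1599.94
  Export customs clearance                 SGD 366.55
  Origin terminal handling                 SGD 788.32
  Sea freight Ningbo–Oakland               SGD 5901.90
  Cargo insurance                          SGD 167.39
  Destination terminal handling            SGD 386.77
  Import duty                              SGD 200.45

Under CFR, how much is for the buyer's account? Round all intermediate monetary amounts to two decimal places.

Buyer's account: SGD 754.61

CFR: the seller pays costs through ocean freight to the destination port, but not insurance.
Seller's account: goods 73081.71 + inland to port 1599.94 + export clearance 366.55 + origin terminal 788.32 + freight 5901.90 = 81738.42
Buyer's account: insurance 167.39 + destination terminal 386.77 + duty 200.45 = 754.61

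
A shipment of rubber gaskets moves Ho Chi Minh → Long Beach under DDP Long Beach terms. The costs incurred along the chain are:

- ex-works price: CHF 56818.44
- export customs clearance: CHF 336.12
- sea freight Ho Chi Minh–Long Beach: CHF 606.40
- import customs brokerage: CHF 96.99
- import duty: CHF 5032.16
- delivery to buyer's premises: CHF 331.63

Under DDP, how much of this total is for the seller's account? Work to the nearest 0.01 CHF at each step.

DDP: the seller bears all costs including import duty.
Seller's account: goods 56818.44 + export clearance 336.12 + freight 606.40 + brokerage 96.99 + duty 5032.16 + delivery 331.63 = 63221.74
Buyer's account: 0.00

Seller's account: CHF 63221.74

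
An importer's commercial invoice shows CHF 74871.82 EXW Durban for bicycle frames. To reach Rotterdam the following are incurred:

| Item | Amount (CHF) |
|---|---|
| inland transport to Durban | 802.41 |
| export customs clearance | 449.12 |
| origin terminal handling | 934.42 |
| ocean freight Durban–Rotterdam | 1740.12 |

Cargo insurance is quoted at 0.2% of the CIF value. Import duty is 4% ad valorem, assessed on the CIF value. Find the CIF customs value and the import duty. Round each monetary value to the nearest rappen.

Let C be the CIF value. C = EXW price + pre-shipment costs + freight + 0.2% × C
C − 0.2% × C = 74871.82 + 802.41 + 449.12 + 934.42 + 1740.12
0.998 × C = 78797.89
C = 78797.89 / 0.998 = 78955.80
Insurance premium = 0.2% × 78955.80 = 157.91
Import duty = 78955.80 × 4% = 3158.23

CIF value: CHF 78955.80; import duty: CHF 3158.23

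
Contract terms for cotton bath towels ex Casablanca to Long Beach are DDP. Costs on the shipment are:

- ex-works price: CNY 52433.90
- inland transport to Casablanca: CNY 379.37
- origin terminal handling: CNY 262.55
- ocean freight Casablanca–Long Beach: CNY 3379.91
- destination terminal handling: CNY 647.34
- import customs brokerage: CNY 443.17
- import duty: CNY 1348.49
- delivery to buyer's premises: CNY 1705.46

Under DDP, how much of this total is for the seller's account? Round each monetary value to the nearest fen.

Seller's account: CNY 60600.19

DDP: the seller bears all costs including import duty.
Seller's account: goods 52433.90 + inland to port 379.37 + origin terminal 262.55 + freight 3379.91 + destination terminal 647.34 + brokerage 443.17 + duty 1348.49 + delivery 1705.46 = 60600.19
Buyer's account: 0.00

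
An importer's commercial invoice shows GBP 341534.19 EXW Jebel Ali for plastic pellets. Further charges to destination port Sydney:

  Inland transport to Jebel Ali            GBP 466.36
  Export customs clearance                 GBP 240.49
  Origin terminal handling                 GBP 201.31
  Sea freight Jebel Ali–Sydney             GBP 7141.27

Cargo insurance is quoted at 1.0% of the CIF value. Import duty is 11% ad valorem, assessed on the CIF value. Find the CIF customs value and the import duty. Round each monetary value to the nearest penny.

Let C be the CIF value. C = EXW price + pre-shipment costs + freight + 1.0% × C
C − 1.0% × C = 341534.19 + 466.36 + 240.49 + 201.31 + 7141.27
0.99 × C = 349583.62
C = 349583.62 / 0.99 = 353114.77
Insurance premium = 1.0% × 353114.77 = 3531.15
Import duty = 353114.77 × 11% = 38842.62

CIF value: GBP 353114.77; import duty: GBP 38842.62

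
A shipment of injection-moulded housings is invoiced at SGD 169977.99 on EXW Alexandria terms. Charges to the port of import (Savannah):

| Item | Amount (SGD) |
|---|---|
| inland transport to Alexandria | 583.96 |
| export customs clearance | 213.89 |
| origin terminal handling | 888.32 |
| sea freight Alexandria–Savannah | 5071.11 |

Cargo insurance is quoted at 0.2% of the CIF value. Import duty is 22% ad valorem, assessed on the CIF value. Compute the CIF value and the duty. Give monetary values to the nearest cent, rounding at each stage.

CIF value: SGD 177089.45; import duty: SGD 38959.68

Let C be the CIF value. C = EXW price + pre-shipment costs + freight + 0.2% × C
C − 0.2% × C = 169977.99 + 583.96 + 213.89 + 888.32 + 5071.11
0.998 × C = 176735.27
C = 176735.27 / 0.998 = 177089.45
Insurance premium = 0.2% × 177089.45 = 354.18
Import duty = 177089.45 × 22% = 38959.68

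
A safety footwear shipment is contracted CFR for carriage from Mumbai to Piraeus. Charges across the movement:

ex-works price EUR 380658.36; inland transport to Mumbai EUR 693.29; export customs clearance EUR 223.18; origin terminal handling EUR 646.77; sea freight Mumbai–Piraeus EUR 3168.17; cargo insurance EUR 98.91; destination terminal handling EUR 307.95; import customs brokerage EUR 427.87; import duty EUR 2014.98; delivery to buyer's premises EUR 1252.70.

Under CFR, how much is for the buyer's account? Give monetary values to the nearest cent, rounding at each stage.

Buyer's account: EUR 4102.41

CFR: the seller pays costs through ocean freight to the destination port, but not insurance.
Seller's account: goods 380658.36 + inland to port 693.29 + export clearance 223.18 + origin terminal 646.77 + freight 3168.17 = 385389.77
Buyer's account: insurance 98.91 + destination terminal 307.95 + brokerage 427.87 + duty 2014.98 + delivery 1252.70 = 4102.41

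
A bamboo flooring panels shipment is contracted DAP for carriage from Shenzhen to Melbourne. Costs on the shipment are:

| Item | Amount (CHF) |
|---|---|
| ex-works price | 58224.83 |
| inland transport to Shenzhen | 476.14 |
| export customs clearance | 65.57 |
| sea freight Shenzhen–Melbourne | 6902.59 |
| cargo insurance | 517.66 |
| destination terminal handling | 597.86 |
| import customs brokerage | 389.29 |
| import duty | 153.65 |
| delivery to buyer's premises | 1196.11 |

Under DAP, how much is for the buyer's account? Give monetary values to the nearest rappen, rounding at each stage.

DAP: the seller bears all costs to the named destination except import duty and clearance.
Seller's account: goods 58224.83 + inland to port 476.14 + export clearance 65.57 + freight 6902.59 + insurance 517.66 + destination terminal 597.86 + delivery 1196.11 = 67980.76
Buyer's account: brokerage 389.29 + duty 153.65 = 542.94

Buyer's account: CHF 542.94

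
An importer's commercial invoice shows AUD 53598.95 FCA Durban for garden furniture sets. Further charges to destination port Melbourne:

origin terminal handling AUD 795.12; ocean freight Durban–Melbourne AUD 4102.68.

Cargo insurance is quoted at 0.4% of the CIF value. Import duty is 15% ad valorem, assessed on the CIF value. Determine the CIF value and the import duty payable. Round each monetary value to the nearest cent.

Let C be the CIF value. C = FCA price + pre-shipment costs + freight + 0.4% × C
C − 0.4% × C = 53598.95 + 795.12 + 4102.68
0.996 × C = 58496.75
C = 58496.75 / 0.996 = 58731.68
Insurance premium = 0.4% × 58731.68 = 234.93
Import duty = 58731.68 × 15% = 8809.75

CIF value: AUD 58731.68; import duty: AUD 8809.75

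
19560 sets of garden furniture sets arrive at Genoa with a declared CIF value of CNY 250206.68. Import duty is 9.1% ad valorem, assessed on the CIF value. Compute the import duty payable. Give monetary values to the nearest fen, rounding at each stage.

Import duty: CNY 22768.81

Import duty = 250206.68 × 9.1% = 22768.81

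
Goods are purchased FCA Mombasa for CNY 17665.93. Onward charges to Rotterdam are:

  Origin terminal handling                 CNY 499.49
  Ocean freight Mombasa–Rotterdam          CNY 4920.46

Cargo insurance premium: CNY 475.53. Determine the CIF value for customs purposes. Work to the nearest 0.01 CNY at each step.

CIF value: CNY 23561.41

CIF = FCA price + pre-shipment costs + freight + insurance
CIF = 17665.93 + 499.49 + 4920.46 + 475.53 = 23561.41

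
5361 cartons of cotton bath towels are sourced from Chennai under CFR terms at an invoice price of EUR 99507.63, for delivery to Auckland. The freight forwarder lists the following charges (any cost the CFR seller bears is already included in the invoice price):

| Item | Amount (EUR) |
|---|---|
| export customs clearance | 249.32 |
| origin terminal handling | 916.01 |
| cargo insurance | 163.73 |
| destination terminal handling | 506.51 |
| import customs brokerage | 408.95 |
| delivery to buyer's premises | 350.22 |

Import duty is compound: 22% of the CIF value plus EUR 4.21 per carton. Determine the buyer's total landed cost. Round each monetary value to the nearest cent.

CFR: the seller pays costs through ocean freight to the destination port, but not insurance.
Already in the invoice (seller's account under CFR): export clearance, origin terminal — exclude.
CIF value = CFR price + insurance = 99507.63 + 163.73 = 99671.36
Ad valorem component: 99671.36 × 22% = 21927.70
Specific component: 5361 × 4.21 = 22569.81
Import duty = 21927.70 + 22569.81 = 44497.51
Buyer bears: insurance 163.73 + destination terminal 506.51 + brokerage 408.95 + delivery 350.22 + duty 44497.51 = 45926.92
Landed cost = invoice 99507.63 + 45926.92 = 145434.55

Total landed cost: EUR 145434.55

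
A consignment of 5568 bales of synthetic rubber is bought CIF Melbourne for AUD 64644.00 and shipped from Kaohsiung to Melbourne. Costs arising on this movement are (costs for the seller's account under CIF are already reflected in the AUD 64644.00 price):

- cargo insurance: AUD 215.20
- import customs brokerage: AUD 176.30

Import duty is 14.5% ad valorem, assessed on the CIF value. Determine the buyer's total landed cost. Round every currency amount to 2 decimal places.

Total landed cost: AUD 74193.68

CIF: the seller pays costs through ocean freight and marine insurance to the destination port.
Already in the invoice (seller's account under CIF): insurance — exclude.
The CIF price already equals the CIF value: 64644.00
Import duty = 64644.00 × 14.5% = 9373.38
Buyer bears: brokerage 176.30 + duty 9373.38 = 9549.68
Landed cost = invoice 64644.00 + 9549.68 = 74193.68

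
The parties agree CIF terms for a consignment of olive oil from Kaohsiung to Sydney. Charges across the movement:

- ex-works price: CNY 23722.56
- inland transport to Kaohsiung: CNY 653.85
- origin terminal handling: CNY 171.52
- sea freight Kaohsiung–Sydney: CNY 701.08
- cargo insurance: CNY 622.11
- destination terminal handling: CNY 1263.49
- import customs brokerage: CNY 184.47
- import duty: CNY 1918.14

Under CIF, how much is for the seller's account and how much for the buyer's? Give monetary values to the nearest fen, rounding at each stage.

Seller: CNY 25871.12; buyer: CNY 3366.10

CIF: the seller pays costs through ocean freight and marine insurance to the destination port.
Seller's account: goods 23722.56 + inland to port 653.85 + origin terminal 171.52 + freight 701.08 + insurance 622.11 = 25871.12
Buyer's account: destination terminal 1263.49 + brokerage 184.47 + duty 1918.14 = 3366.10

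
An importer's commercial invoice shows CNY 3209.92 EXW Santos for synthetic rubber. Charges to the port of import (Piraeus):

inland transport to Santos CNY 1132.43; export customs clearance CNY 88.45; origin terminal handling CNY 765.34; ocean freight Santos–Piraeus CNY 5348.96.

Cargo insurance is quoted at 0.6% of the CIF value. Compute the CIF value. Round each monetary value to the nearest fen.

CIF value: CNY 10608.75

Let C be the CIF value. C = EXW price + pre-shipment costs + freight + 0.6% × C
C − 0.6% × C = 3209.92 + 1132.43 + 88.45 + 765.34 + 5348.96
0.994 × C = 10545.10
C = 10545.10 / 0.994 = 10608.75
Insurance premium = 0.6% × 10608.75 = 63.65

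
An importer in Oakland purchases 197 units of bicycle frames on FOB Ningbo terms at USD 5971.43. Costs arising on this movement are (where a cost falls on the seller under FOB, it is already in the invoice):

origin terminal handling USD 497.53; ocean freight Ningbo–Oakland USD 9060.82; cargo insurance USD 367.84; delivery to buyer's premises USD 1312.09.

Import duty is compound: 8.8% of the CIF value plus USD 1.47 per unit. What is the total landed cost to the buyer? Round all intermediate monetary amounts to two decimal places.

Total landed cost: USD 18356.98

FOB: the seller bears costs until goods are on board at the origin port; the buyer bears freight, insurance and all costs thereafter.
Already in the invoice (seller's account under FOB): origin terminal — exclude.
CIF value = FOB price + freight + insurance = 5971.43 + 9060.82 + 367.84 = 15400.09
Ad valorem component: 15400.09 × 8.8% = 1355.21
Specific component: 197 × 1.47 = 289.59
Import duty = 1355.21 + 289.59 = 1644.80
Buyer bears: freight 9060.82 + insurance 367.84 + delivery 1312.09 + duty 1644.80 = 12385.55
Landed cost = invoice 5971.43 + 12385.55 = 18356.98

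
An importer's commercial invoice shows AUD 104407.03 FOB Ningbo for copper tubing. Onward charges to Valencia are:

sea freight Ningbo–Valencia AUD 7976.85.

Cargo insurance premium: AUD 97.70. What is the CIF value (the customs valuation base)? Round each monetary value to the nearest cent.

CIF value: AUD 112481.58

CIF = FOB price + freight + insurance
CIF = 104407.03 + 7976.85 + 97.70 = 112481.58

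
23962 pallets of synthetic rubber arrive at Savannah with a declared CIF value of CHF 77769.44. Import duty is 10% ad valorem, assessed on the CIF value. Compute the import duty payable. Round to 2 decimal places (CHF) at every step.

Import duty = 77769.44 × 10% = 7776.94

Import duty: CHF 7776.94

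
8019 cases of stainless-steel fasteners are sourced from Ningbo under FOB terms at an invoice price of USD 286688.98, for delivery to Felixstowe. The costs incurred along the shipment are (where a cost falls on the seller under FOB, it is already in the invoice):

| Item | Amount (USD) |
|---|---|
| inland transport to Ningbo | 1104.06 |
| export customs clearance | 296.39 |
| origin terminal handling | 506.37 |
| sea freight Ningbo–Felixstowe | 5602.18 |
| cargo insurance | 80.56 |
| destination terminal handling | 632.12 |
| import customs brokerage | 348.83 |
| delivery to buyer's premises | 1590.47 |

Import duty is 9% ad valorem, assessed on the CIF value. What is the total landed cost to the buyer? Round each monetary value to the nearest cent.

Total landed cost: USD 321256.59

FOB: the seller bears costs until goods are on board at the origin port; the buyer bears freight, insurance and all costs thereafter.
Already in the invoice (seller's account under FOB): inland to port, export clearance, origin terminal — exclude.
CIF value = FOB price + freight + insurance = 286688.98 + 5602.18 + 80.56 = 292371.72
Import duty = 292371.72 × 9% = 26313.45
Buyer bears: freight 5602.18 + insurance 80.56 + destination terminal 632.12 + brokerage 348.83 + delivery 1590.47 + duty 26313.45 = 34567.61
Landed cost = invoice 286688.98 + 34567.61 = 321256.59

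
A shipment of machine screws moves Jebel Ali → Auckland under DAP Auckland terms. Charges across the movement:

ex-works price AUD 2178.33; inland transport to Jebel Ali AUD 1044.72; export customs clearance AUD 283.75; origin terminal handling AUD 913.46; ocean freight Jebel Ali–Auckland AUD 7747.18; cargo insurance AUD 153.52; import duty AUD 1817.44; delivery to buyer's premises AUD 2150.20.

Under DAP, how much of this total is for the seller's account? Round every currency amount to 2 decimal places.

DAP: the seller bears all costs to the named destination except import duty and clearance.
Seller's account: goods 2178.33 + inland to port 1044.72 + export clearance 283.75 + origin terminal 913.46 + freight 7747.18 + insurance 153.52 + delivery 2150.20 = 14471.16
Buyer's account: duty 1817.44 = 1817.44

Seller's account: AUD 14471.16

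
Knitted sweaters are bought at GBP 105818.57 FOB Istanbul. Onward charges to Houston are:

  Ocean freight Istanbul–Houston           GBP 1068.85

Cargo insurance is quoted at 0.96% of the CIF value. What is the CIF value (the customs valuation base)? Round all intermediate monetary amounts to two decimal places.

Let C be the CIF value. C = FOB price + freight + 0.96% × C
C − 0.96% × C = 105818.57 + 1068.85
0.9904 × C = 106887.42
C = 106887.42 / 0.9904 = 107923.49
Insurance premium = 0.96% × 107923.49 = 1036.07

CIF value: GBP 107923.49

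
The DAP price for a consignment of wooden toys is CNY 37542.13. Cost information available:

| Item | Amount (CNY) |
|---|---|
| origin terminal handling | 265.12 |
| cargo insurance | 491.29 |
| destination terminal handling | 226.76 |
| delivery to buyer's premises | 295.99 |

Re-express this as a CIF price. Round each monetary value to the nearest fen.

Not relevant to the conversion: insurance, origin terminal — on the seller under both DAP and CIF; already in the DAP price and stays in the CIF price.
From DAP to CIF, the seller no longer bears: destination terminal, delivery.
CIF price = 37542.13 − 226.76 − 295.99 = 37019.38

CIF price: CNY 37019.38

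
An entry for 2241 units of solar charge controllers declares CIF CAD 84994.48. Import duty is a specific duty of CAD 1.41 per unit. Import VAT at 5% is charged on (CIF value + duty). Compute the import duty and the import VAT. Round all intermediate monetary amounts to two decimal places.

Import duty: CAD 3159.81; import VAT: CAD 4407.71

Import duty = 2241 × 1.41 = 3159.81
VAT base = CIF + duty = 84994.48 + 3159.81 = 88154.29
Import VAT = 88154.29 × 5% = 4407.71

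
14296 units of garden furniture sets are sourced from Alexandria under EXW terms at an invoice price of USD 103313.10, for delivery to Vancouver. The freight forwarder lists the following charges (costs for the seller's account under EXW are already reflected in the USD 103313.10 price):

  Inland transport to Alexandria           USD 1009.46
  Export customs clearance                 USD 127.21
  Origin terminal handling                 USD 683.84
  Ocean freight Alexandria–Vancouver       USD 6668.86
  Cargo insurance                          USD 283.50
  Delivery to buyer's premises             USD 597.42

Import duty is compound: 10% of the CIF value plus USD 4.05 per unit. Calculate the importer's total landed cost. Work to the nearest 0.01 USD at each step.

EXW: the seller makes goods available at their premises; the buyer bears all onward costs.
CIF value = EXW price + inland to port + export clearance + origin terminal + freight + insurance = 103313.10 + 1009.46 + 127.21 + 683.84 + 6668.86 + 283.50 = 112085.97
Ad valorem component: 112085.97 × 10% = 11208.60
Specific component: 14296 × 4.05 = 57898.80
Import duty = 11208.60 + 57898.80 = 69107.40
Buyer bears: inland to port 1009.46 + export clearance 127.21 + origin terminal 683.84 + freight 6668.86 + insurance 283.50 + delivery 597.42 + duty 69107.40 = 78477.69
Landed cost = invoice 103313.10 + 78477.69 = 181790.79

Total landed cost: USD 181790.79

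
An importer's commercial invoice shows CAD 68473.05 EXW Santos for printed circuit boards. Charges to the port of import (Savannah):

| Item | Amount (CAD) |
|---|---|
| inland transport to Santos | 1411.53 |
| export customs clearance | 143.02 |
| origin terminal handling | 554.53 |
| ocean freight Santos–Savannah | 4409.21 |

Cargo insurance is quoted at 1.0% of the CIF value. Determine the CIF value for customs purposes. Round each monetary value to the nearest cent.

Let C be the CIF value. C = EXW price + pre-shipment costs + freight + 1.0% × C
C − 1.0% × C = 68473.05 + 1411.53 + 143.02 + 554.53 + 4409.21
0.99 × C = 74991.34
C = 74991.34 / 0.99 = 75748.83
Insurance premium = 1.0% × 75748.83 = 757.49

CIF value: CAD 75748.83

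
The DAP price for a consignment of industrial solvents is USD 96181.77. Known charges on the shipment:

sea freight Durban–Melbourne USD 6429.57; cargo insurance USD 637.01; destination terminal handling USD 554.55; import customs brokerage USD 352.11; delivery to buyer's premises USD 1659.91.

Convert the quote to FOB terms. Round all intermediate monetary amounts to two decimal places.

FOB price: USD 86900.73

Not relevant to the conversion: brokerage — on the buyer under both terms; not part of either seller's price.
From DAP to FOB, the seller no longer bears: freight, insurance, destination terminal, delivery.
FOB price = 96181.77 − 6429.57 − 637.01 − 554.55 − 1659.91 = 86900.73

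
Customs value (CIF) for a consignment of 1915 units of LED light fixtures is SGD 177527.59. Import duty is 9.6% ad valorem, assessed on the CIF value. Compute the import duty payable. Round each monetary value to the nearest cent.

Import duty: SGD 17042.65

Import duty = 177527.59 × 9.6% = 17042.65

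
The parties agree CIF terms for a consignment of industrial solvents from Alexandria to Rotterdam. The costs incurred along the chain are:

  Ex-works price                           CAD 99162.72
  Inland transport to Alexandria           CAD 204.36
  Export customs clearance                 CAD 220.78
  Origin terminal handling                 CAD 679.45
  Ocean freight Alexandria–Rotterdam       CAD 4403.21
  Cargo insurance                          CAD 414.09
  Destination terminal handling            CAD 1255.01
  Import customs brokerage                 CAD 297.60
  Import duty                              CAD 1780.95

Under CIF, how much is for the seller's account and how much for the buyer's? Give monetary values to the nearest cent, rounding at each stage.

CIF: the seller pays costs through ocean freight and marine insurance to the destination port.
Seller's account: goods 99162.72 + inland to port 204.36 + export clearance 220.78 + origin terminal 679.45 + freight 4403.21 + insurance 414.09 = 105084.61
Buyer's account: destination terminal 1255.01 + brokerage 297.60 + duty 1780.95 = 3333.56

Seller: CAD 105084.61; buyer: CAD 3333.56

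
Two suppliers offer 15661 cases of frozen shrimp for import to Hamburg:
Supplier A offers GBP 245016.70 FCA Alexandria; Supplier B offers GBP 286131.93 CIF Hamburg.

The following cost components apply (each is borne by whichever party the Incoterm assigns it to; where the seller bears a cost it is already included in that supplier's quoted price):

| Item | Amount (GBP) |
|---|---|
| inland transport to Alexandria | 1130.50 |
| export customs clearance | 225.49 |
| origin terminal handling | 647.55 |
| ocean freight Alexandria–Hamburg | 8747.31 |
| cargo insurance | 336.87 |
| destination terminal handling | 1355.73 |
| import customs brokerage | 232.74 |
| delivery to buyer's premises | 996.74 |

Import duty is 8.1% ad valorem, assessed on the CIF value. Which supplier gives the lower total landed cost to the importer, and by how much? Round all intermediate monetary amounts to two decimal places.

Supplier A (FCA):
CIF value = FCA price + origin terminal + freight + insurance = 245016.70 + 647.55 + 8747.31 + 336.87 = 254748.43
Import duty = 254748.43 × 8.1% = 20634.62
Buyer bears (A): 647.55 + 8747.31 + 336.87 + 1355.73 + 232.74 + 996.74 = 12316.94
Landed cost (A) = invoice 245016.70 + 12316.94 + duty 20634.62 = 277968.26
Supplier B (CIF):
The CIF price already equals the CIF value: 286131.93
Import duty = 286131.93 × 8.1% = 23176.69
Buyer bears (B): 1355.73 + 232.74 + 996.74 = 2585.21
Landed cost (B) = invoice 286131.93 + 2585.21 + duty 23176.69 = 311893.83
Difference = |277968.26 − 311893.83| = 33925.57

Supplier A is cheaper by GBP 33925.57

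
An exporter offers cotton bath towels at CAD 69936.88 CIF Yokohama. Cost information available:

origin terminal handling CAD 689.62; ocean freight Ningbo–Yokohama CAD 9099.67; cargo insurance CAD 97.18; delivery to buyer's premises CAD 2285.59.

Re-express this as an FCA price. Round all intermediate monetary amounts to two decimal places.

Not relevant to the conversion: delivery — on the buyer under both terms; not part of either seller's price.
From CIF to FCA, the seller no longer bears: origin terminal, freight, insurance.
FCA price = 69936.88 − 689.62 − 9099.67 − 97.18 = 60050.41

FCA price: CAD 60050.41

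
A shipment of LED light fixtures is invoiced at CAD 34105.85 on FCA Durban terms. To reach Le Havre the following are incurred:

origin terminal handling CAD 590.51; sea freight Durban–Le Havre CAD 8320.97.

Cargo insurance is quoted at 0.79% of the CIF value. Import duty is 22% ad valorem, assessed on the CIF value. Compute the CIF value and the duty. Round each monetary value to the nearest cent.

Let C be the CIF value. C = FCA price + pre-shipment costs + freight + 0.79% × C
C − 0.79% × C = 34105.85 + 590.51 + 8320.97
0.9921 × C = 43017.33
C = 43017.33 / 0.9921 = 43359.87
Insurance premium = 0.79% × 43359.87 = 342.54
Import duty = 43359.87 × 22% = 9539.17

CIF value: CAD 43359.87; import duty: CAD 9539.17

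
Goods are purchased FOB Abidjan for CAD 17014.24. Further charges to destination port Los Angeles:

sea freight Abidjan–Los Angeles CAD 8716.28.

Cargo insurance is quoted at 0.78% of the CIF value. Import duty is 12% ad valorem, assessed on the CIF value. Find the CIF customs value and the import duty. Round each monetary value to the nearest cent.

Let C be the CIF value. C = FOB price + freight + 0.78% × C
C − 0.78% × C = 17014.24 + 8716.28
0.9922 × C = 25730.52
C = 25730.52 / 0.9922 = 25932.80
Insurance premium = 0.78% × 25932.80 = 202.28
Import duty = 25932.80 × 12% = 3111.94

CIF value: CAD 25932.80; import duty: CAD 3111.94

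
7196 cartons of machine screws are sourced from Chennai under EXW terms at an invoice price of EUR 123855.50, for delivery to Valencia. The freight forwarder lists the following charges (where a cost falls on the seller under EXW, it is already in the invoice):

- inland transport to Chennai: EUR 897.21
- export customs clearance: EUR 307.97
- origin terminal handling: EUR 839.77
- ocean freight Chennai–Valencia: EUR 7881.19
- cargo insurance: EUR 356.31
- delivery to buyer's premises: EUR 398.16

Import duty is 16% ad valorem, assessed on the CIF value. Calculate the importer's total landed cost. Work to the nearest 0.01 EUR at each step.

EXW: the seller makes goods available at their premises; the buyer bears all onward costs.
CIF value = EXW price + inland to port + export clearance + origin terminal + freight + insurance = 123855.50 + 897.21 + 307.97 + 839.77 + 7881.19 + 356.31 = 134137.95
Import duty = 134137.95 × 16% = 21462.07
Buyer bears: inland to port 897.21 + export clearance 307.97 + origin terminal 839.77 + freight 7881.19 + insurance 356.31 + delivery 398.16 + duty 21462.07 = 32142.68
Landed cost = invoice 123855.50 + 32142.68 = 155998.18

Total landed cost: EUR 155998.18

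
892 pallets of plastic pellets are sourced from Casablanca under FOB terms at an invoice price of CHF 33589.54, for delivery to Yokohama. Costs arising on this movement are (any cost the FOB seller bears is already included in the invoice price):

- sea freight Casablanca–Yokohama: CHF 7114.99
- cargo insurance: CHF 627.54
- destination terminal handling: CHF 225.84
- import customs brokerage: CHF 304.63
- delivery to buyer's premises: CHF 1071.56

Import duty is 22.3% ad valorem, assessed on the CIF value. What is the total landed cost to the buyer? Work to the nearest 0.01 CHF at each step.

FOB: the seller bears costs until goods are on board at the origin port; the buyer bears freight, insurance and all costs thereafter.
CIF value = FOB price + freight + insurance = 33589.54 + 7114.99 + 627.54 = 41332.07
Import duty = 41332.07 × 22.3% = 9217.05
Buyer bears: freight 7114.99 + insurance 627.54 + destination terminal 225.84 + brokerage 304.63 + delivery 1071.56 + duty 9217.05 = 18561.61
Landed cost = invoice 33589.54 + 18561.61 = 52151.15

Total landed cost: CHF 52151.15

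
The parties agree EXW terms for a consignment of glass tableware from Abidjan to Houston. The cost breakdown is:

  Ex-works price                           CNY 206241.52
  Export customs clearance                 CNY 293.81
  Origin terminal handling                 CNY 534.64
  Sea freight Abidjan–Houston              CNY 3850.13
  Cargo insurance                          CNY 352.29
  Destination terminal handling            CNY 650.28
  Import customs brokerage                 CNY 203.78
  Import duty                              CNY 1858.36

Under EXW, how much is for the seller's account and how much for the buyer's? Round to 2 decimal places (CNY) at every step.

Seller: CNY 206241.52; buyer: CNY 7743.29

EXW: the seller makes goods available at their premises; the buyer bears all onward costs.
Seller's account: goods 206241.52 = 206241.52
Buyer's account: export clearance 293.81 + origin terminal 534.64 + freight 3850.13 + insurance 352.29 + destination terminal 650.28 + brokerage 203.78 + duty 1858.36 = 7743.29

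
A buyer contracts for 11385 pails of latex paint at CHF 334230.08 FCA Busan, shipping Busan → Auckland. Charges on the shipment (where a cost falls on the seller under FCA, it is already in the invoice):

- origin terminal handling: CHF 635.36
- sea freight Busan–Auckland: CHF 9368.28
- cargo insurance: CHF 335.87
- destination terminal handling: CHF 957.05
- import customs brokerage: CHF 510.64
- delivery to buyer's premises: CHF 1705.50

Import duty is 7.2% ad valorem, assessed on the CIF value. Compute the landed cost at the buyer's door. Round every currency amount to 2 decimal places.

FCA: the seller delivers export-cleared goods to the carrier; the buyer bears costs from that point.
CIF value = FCA price + origin terminal + freight + insurance = 334230.08 + 635.36 + 9368.28 + 335.87 = 344569.59
Import duty = 344569.59 × 7.2% = 24809.01
Buyer bears: origin terminal 635.36 + freight 9368.28 + insurance 335.87 + destination terminal 957.05 + brokerage 510.64 + delivery 1705.50 + duty 24809.01 = 38321.71
Landed cost = invoice 334230.08 + 38321.71 = 372551.79

Total landed cost: CHF 372551.79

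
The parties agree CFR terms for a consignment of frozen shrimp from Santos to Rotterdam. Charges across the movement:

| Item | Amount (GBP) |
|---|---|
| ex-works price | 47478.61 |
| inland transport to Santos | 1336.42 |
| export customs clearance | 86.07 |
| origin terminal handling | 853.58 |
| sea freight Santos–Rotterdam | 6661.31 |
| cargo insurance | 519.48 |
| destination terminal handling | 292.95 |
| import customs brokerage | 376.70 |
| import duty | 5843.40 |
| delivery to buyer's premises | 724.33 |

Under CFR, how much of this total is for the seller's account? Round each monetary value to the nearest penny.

CFR: the seller pays costs through ocean freight to the destination port, but not insurance.
Seller's account: goods 47478.61 + inland to port 1336.42 + export clearance 86.07 + origin terminal 853.58 + freight 6661.31 = 56415.99
Buyer's account: insurance 519.48 + destination terminal 292.95 + brokerage 376.70 + duty 5843.40 + delivery 724.33 = 7756.86

Seller's account: GBP 56415.99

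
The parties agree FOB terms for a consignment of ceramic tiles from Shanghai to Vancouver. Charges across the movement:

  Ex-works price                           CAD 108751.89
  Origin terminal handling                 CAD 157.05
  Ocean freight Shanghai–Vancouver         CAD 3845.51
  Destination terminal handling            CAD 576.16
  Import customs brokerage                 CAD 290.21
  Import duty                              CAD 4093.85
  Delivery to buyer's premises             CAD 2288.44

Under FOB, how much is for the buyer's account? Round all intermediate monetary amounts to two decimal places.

Buyer's account: CAD 11094.17

FOB: the seller bears costs until goods are on board at the origin port; the buyer bears freight, insurance and all costs thereafter.
Seller's account: goods 108751.89 + origin terminal 157.05 = 108908.94
Buyer's account: freight 3845.51 + destination terminal 576.16 + brokerage 290.21 + duty 4093.85 + delivery 2288.44 = 11094.17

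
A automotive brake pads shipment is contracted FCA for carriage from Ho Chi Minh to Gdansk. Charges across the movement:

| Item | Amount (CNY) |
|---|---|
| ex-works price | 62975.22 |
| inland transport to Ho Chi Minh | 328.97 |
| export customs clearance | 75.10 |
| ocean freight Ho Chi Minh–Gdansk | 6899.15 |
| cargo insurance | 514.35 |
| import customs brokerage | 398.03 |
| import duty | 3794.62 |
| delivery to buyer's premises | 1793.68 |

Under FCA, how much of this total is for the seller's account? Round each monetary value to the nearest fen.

Seller's account: CNY 63379.29

FCA: the seller delivers export-cleared goods to the carrier; the buyer bears costs from that point.
Seller's account: goods 62975.22 + inland to port 328.97 + export clearance 75.10 = 63379.29
Buyer's account: freight 6899.15 + insurance 514.35 + brokerage 398.03 + duty 3794.62 + delivery 1793.68 = 13399.83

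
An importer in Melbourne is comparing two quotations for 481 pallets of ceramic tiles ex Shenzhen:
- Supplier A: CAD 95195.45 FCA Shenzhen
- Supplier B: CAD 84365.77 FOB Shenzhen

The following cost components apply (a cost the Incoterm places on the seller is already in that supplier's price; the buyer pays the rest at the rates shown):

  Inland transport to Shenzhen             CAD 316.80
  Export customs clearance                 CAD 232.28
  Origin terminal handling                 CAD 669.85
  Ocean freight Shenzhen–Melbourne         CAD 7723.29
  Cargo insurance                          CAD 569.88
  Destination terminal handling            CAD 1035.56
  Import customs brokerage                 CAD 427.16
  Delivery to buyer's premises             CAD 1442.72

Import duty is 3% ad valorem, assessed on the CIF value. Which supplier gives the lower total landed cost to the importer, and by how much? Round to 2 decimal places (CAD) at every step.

Supplier B is cheaper by CAD 11844.51

Supplier A (FCA):
CIF value = FCA price + origin terminal + freight + insurance = 95195.45 + 669.85 + 7723.29 + 569.88 = 104158.47
Import duty = 104158.47 × 3% = 3124.75
Buyer bears (A): 669.85 + 7723.29 + 569.88 + 1035.56 + 427.16 + 1442.72 = 11868.46
Landed cost (A) = invoice 95195.45 + 11868.46 + duty 3124.75 = 110188.66
Supplier B (FOB):
CIF value = FOB price + freight + insurance = 84365.77 + 7723.29 + 569.88 = 92658.94
Import duty = 92658.94 × 3% = 2779.77
Buyer bears (B): 7723.29 + 569.88 + 1035.56 + 427.16 + 1442.72 = 11198.61
Landed cost (B) = invoice 84365.77 + 11198.61 + duty 2779.77 = 98344.15
Difference = |110188.66 − 98344.15| = 11844.51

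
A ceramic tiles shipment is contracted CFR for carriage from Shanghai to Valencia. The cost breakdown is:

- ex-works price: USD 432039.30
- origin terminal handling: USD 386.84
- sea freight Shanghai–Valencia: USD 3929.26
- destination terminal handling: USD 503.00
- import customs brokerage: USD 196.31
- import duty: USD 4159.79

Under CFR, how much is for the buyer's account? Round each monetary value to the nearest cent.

CFR: the seller pays costs through ocean freight to the destination port, but not insurance.
Seller's account: goods 432039.30 + origin terminal 386.84 + freight 3929.26 = 436355.40
Buyer's account: destination terminal 503.00 + brokerage 196.31 + duty 4159.79 = 4859.10

Buyer's account: USD 4859.10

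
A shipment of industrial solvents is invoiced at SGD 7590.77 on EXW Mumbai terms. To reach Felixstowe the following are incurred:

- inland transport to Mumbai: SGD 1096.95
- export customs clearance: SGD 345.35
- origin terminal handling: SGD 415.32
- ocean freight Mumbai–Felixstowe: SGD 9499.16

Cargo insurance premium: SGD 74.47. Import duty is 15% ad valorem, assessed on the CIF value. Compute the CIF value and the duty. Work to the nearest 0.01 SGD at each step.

CIF value: SGD 19022.02; import duty: SGD 2853.30

CIF = EXW price + pre-shipment costs + freight + insurance
CIF = 7590.77 + 1096.95 + 345.35 + 415.32 + 9499.16 + 74.47 = 19022.02
Import duty = 19022.02 × 15% = 2853.30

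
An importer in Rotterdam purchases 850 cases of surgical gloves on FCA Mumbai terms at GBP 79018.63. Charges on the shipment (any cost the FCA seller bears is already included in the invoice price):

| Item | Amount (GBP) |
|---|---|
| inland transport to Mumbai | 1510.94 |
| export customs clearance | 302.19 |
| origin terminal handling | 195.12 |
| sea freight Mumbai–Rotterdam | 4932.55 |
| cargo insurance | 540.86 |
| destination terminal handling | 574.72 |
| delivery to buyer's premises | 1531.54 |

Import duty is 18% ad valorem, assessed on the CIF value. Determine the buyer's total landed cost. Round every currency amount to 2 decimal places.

Total landed cost: GBP 102037.11

FCA: the seller delivers export-cleared goods to the carrier; the buyer bears costs from that point.
Already in the invoice (seller's account under FCA): inland to port, export clearance — exclude.
CIF value = FCA price + origin terminal + freight + insurance = 79018.63 + 195.12 + 4932.55 + 540.86 = 84687.16
Import duty = 84687.16 × 18% = 15243.69
Buyer bears: origin terminal 195.12 + freight 4932.55 + insurance 540.86 + destination terminal 574.72 + delivery 1531.54 + duty 15243.69 = 23018.48
Landed cost = invoice 79018.63 + 23018.48 = 102037.11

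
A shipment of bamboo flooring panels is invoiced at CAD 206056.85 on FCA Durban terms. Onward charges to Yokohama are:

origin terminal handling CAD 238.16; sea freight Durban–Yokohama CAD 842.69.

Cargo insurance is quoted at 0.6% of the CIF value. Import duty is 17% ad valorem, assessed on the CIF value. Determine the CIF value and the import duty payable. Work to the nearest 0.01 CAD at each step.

CIF value: CAD 208388.03; import duty: CAD 35425.97

Let C be the CIF value. C = FCA price + pre-shipment costs + freight + 0.6% × C
C − 0.6% × C = 206056.85 + 238.16 + 842.69
0.994 × C = 207137.70
C = 207137.70 / 0.994 = 208388.03
Insurance premium = 0.6% × 208388.03 = 1250.33
Import duty = 208388.03 × 17% = 35425.97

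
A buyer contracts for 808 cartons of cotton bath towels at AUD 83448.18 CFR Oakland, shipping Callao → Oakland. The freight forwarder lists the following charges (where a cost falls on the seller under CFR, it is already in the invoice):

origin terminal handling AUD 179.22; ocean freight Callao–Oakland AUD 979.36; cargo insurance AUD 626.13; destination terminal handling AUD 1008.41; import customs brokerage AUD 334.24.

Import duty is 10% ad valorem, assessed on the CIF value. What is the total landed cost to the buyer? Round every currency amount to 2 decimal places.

Total landed cost: AUD 93824.39

CFR: the seller pays costs through ocean freight to the destination port, but not insurance.
Already in the invoice (seller's account under CFR): origin terminal, freight — exclude.
CIF value = CFR price + insurance = 83448.18 + 626.13 = 84074.31
Import duty = 84074.31 × 10% = 8407.43
Buyer bears: insurance 626.13 + destination terminal 1008.41 + brokerage 334.24 + duty 8407.43 = 10376.21
Landed cost = invoice 83448.18 + 10376.21 = 93824.39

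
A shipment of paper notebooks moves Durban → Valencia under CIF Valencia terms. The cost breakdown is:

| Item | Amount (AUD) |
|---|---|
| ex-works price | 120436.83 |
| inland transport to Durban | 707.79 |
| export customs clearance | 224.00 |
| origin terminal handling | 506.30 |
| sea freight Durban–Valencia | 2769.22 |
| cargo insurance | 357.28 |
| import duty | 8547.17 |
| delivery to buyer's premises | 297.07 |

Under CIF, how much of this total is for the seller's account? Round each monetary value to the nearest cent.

Seller's account: AUD 125001.42

CIF: the seller pays costs through ocean freight and marine insurance to the destination port.
Seller's account: goods 120436.83 + inland to port 707.79 + export clearance 224.00 + origin terminal 506.30 + freight 2769.22 + insurance 357.28 = 125001.42
Buyer's account: duty 8547.17 + delivery 297.07 = 8844.24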